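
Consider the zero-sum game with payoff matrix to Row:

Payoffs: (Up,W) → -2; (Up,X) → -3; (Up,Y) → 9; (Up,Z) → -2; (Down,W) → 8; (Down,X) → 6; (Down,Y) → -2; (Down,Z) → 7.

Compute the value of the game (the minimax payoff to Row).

Row minima: Up → -3, Down → -2; maximin = -2.
Column maxima: W → 8, X → 6, Y → 9, Z → 7; minimax = 6.
-2 ≠ 6, so there is no saddle point; optimal play is mixed.
W is strictly dominated by X (it gives Row strictly more in every row), so Column never plays it.
Z is strictly dominated by X (it gives Row strictly more in every row), so Column never plays it.
On the remaining 2×2 (Up, Down vs X, Y):
Let Row play Up with probability p. Expected payoff against X: (-3)p + 6(1−p) = −9p + 6; against Y: 9p + (-2)(1−p) = 11p − 2.
Setting these equal: −9p + 6 = 11p − 2 ⇒ −20p = -8 ⇒ p = 2/5, and the value is (-9)·(2/5) + 6 = 12/5.
For Column: with q = P(X), equating Up's and Down's payoffs gives −12q + 9 = 8q − 2 ⇒ q = 11/20.

12/5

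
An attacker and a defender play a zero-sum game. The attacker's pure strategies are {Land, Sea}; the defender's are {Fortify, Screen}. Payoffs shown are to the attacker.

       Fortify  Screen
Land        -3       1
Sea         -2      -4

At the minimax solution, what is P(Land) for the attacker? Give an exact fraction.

1/3

Row minima: Land → -3, Sea → -4; maximin = -3.
Column maxima: Fortify → -2, Screen → 1; minimax = -2.
-3 ≠ -2, so there is no saddle point; optimal play is mixed.
Let the attacker play Land with probability p. Expected payoff against Fortify: (-3)p + (-2)(1−p) = −p − 2; against Screen: 1p + (-4)(1−p) = 5p − 4.
Setting these equal: −p − 2 = 5p − 4 ⇒ −6p = -2 ⇒ p = 1/3, and the value is (-1)·(1/3) − 2 = -7/3.
For the defender: with q = P(Fortify), equating Land's and Sea's payoffs gives −4q + 1 = 2q − 4 ⇒ q = 5/6.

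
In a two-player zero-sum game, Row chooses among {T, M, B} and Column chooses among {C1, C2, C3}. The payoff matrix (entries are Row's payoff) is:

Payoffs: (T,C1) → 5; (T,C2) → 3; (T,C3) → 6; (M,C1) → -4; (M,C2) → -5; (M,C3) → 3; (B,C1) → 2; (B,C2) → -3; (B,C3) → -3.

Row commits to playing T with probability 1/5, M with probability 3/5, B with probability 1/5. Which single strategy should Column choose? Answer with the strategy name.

C2

If Column plays C1, Row's expected payoff is (1/5)·5 + (3/5)·(-4) + (1/5)·2 = -1.
If Column plays C2, Row's expected payoff is (1/5)·3 + (3/5)·(-5) + (1/5)·(-3) = -3.
If Column plays C3, Row's expected payoff is (1/5)·6 + (3/5)·3 + (1/5)·(-3) = 12/5.
Column minimizes Row's payoff; the smallest is -3, so the best response is C2.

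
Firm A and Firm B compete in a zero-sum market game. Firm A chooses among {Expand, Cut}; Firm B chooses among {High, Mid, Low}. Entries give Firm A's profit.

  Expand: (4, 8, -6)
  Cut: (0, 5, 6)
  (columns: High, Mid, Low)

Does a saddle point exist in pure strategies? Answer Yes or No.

No

Row minima: Expand → -6, Cut → 0; maximin = 0.
Column maxima: High → 4, Mid → 8, Low → 6; minimax = 4.
0 ≠ 4, so no pure-strategy equilibrium exists.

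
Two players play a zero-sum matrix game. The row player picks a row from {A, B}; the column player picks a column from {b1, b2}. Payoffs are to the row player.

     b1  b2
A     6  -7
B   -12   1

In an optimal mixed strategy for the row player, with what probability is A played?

1/2

Row minima: A → -7, B → -12; maximin = -7.
Column maxima: b1 → 6, b2 → 1; minimax = 1.
-7 ≠ 1, so there is no saddle point; optimal play is mixed.
Let the row player play A with probability p. Expected payoff against b1: 6p + (-12)(1−p) = 18p − 12; against b2: (-7)p + 1(1−p) = −8p + 1.
Setting these equal: 18p − 12 = −8p + 1 ⇒ 26p = 13 ⇒ p = 1/2, and the value is (18)·(1/2) − 12 = -3.
For the column player: with q = P(b1), equating A's and B's payoffs gives 13q − 7 = −13q + 1 ⇒ q = 4/13.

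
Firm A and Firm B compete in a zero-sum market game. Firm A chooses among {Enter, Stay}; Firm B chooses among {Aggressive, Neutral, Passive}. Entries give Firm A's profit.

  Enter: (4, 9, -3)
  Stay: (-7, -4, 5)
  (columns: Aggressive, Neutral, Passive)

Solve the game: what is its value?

-1/19

Row minima: Enter → -3, Stay → -7; maximin = -3.
Column maxima: Aggressive → 4, Neutral → 9, Passive → 5; minimax = 4.
-3 ≠ 4, so there is no saddle point; optimal play is mixed.
Neutral is strictly dominated by Aggressive (it gives Firm A strictly more in every row), so Firm B never plays it.
On the remaining 2×2 (Enter, Stay vs Aggressive, Passive):
Let Firm A play Enter with probability p. Expected payoff against Aggressive: 4p + (-7)(1−p) = 11p − 7; against Passive: (-3)p + 5(1−p) = −8p + 5.
Setting these equal: 11p − 7 = −8p + 5 ⇒ 19p = 12 ⇒ p = 12/19, and the value is (11)·(12/19) − 7 = -1/19.
For Firm B: with q = P(Aggressive), equating Enter's and Stay's payoffs gives 7q − 3 = −12q + 5 ⇒ q = 8/19.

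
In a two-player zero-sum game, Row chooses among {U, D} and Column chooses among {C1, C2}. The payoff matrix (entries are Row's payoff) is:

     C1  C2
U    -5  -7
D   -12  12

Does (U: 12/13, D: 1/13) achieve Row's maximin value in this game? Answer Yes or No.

Against C1 this mix gives (12/13)·(-5) + (1/13)·(-12) = -72/13.
Against C2 this mix gives (12/13)·(-7) + (1/13)·12 = -72/13.
All of Column's active replies (C1, C2) yield -72/13, and no column does worse for Row. The mix makes Column indifferent and guarantees -72/13, so it is optimal.

Yes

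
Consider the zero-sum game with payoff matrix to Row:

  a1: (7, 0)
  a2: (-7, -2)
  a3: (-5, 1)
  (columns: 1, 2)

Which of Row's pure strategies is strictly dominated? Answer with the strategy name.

a1 gives a strictly higher payoff than a2 against every column: 7 > -7, 0 > -2.
So a2 is strictly dominated and Row never plays it.

a2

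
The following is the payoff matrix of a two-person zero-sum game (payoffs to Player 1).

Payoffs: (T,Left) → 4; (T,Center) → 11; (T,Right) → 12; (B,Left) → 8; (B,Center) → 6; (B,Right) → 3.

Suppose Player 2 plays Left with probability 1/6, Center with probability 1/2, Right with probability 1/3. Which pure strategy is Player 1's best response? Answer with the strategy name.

Expected payoff of T: (1/6)·4 + (1/2)·11 + (1/3)·12 = 61/6.
Expected payoff of B: (1/6)·8 + (1/2)·6 + (1/3)·3 = 16/3.
The largest is 61/6, so Player 1's best response is T.

T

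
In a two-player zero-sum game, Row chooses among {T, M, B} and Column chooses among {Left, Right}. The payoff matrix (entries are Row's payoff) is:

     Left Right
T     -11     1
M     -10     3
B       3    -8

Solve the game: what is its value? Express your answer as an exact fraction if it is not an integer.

-71/24

Row minima: T → -11, M → -10, B → -8; maximin = -8.
Column maxima: Left → 3, Right → 3; minimax = 3.
-8 ≠ 3, so there is no saddle point; optimal play is mixed.
T is strictly dominated by M, so Row never plays it.
On the remaining 2×2 (M, B vs Left, Right):
Let Row play M with probability p. Expected payoff against Left: (-10)p + 3(1−p) = −13p + 3; against Right: 3p + (-8)(1−p) = 11p − 8.
Setting these equal: −13p + 3 = 11p − 8 ⇒ −24p = -11 ⇒ p = 11/24, and the value is (-13)·(11/24) + 3 = -71/24.
For Column: with q = P(Left), equating M's and B's payoffs gives −13q + 3 = 11q − 8 ⇒ q = 11/24.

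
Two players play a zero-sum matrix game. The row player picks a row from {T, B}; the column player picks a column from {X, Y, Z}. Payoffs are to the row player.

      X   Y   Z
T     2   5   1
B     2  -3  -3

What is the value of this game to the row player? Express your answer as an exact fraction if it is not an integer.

1

Row minima: T → 1, B → -3; maximin = 1.
Column maxima: X → 2, Y → 5, Z → 1; minimax = 1.
Since maximin = minimax = 1, there is a saddle point and the value is 1.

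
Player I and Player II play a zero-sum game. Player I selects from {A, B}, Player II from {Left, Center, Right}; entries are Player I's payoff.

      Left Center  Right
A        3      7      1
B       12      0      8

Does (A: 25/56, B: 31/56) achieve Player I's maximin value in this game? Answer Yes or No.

Against Left this mix gives (25/56)·3 + (31/56)·12 = 447/56.
Against Center this mix gives (25/56)·7 + (31/56)·0 = 25/8.
Against Right this mix gives (25/56)·1 + (31/56)·8 = 39/8.
Player II will play Center, holding Player I to 25/8. Shifting weight toward the row that does better against Center would raise this floor (the equalizing mix achieves 4 against both Center and Right), so the proposed strategy is not optimal.

No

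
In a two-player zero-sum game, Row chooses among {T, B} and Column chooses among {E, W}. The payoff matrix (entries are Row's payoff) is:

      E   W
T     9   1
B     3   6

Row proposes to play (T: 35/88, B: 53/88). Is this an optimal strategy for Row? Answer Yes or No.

No

Against E this mix gives (35/88)·9 + (53/88)·3 = 237/44.
Against W this mix gives (35/88)·1 + (53/88)·6 = 353/88.
Column will play W, holding Row to 353/88. Shifting weight toward the row that does better against W would raise this floor (the equalizing mix achieves 51/11 against both W and E), so the proposed strategy is not optimal.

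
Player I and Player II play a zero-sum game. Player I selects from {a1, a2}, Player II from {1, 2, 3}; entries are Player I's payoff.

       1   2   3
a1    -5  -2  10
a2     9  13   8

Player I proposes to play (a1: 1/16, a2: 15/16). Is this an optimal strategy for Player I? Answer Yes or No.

Against 1 this mix gives (1/16)·(-5) + (15/16)·9 = 65/8.
Against 2 this mix gives (1/16)·(-2) + (15/16)·13 = 193/16.
Against 3 this mix gives (1/16)·10 + (15/16)·8 = 65/8.
All of Player II's active replies (1, 3) yield 65/8, and no column does worse for Player I. The mix makes Player II indifferent and guarantees 65/8, so it is optimal.

Yes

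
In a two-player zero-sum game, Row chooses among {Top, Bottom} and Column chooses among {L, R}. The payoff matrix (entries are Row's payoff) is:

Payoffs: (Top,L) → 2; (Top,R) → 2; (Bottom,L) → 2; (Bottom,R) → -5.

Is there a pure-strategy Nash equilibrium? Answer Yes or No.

Yes

Row minima: Top → 2, Bottom → -5; maximin = 2.
Column maxima: L → 2, R → 2; minimax = 2.
maximin = minimax = 2, so a saddle point exists.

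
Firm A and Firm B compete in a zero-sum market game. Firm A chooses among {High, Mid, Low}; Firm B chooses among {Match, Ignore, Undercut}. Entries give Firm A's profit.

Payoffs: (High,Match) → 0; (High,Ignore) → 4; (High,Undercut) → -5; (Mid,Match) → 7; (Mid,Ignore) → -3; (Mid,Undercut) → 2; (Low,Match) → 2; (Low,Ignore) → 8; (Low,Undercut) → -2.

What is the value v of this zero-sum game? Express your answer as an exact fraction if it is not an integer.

Row minima: High → -5, Mid → -3, Low → -2; maximin = -2.
Column maxima: Match → 7, Ignore → 8, Undercut → 2; minimax = 2.
-2 ≠ 2, so there is no saddle point; optimal play is mixed.
High is strictly dominated by Low, so Firm A never plays it.
Match is strictly dominated by Undercut (it gives Firm A strictly more in every row), so Firm B never plays it.
On the remaining 2×2 (Mid, Low vs Ignore, Undercut):
Let Firm A play Mid with probability p. Expected payoff against Ignore: (-3)p + 8(1−p) = −11p + 8; against Undercut: 2p + (-2)(1−p) = 4p − 2.
Setting these equal: −11p + 8 = 4p − 2 ⇒ −15p = -10 ⇒ p = 2/3, and the value is (-11)·(2/3) + 8 = 2/3.
For Firm B: with q = P(Ignore), equating Mid's and Low's payoffs gives −5q + 2 = 10q − 2 ⇒ q = 4/15.

2/3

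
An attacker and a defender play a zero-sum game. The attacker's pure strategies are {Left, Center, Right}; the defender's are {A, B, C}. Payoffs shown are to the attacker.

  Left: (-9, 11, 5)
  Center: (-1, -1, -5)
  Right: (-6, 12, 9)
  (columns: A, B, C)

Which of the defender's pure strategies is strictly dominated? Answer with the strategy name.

B

C holds the attacker's payoff strictly below B in every row: 5 < 11, -5 < -1, 9 < 12.
So B is strictly dominated for the defender.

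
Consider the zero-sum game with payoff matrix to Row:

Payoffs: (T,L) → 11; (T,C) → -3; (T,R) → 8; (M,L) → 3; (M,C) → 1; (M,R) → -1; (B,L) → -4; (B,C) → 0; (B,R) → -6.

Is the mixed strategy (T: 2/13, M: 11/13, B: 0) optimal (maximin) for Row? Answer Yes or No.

Yes

Against L this mix gives (2/13)·11 + (11/13)·3 = 55/13.
Against C this mix gives (2/13)·(-3) + (11/13)·1 = 5/13.
Against R this mix gives (2/13)·8 + (11/13)·(-1) = 5/13.
All of Column's active replies (C, R) yield 5/13, and no column does worse for Row. The mix makes Column indifferent and guarantees 5/13, so it is optimal.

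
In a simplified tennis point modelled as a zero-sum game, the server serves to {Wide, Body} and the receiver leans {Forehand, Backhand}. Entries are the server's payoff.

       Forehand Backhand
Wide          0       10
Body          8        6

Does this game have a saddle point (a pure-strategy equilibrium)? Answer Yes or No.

Row minima: Wide → 0, Body → 6; maximin = 6.
Column maxima: Forehand → 8, Backhand → 10; minimax = 8.
6 ≠ 8, so no pure-strategy equilibrium exists.

No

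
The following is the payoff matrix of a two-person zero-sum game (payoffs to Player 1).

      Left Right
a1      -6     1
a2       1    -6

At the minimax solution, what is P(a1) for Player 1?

Row minima: a1 → -6, a2 → -6; maximin = -6.
Column maxima: Left → 1, Right → 1; minimax = 1.
-6 ≠ 1, so there is no saddle point; optimal play is mixed.
Let Player 1 play a1 with probability p. Expected payoff against Left: (-6)p + 1(1−p) = −7p + 1; against Right: 1p + (-6)(1−p) = 7p − 6.
Setting these equal: −7p + 1 = 7p − 6 ⇒ −14p = -7 ⇒ p = 1/2, and the value is (-7)·(1/2) + 1 = -5/2.
For Player 2: with q = P(Left), equating a1's and a2's payoffs gives −7q + 1 = 7q − 6 ⇒ q = 1/2.

1/2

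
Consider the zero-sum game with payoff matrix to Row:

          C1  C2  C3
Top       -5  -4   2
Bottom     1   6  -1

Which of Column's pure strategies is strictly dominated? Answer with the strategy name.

C1 holds Row's payoff strictly below C2 in every row: -5 < -4, 1 < 6.
So C2 is strictly dominated for Column.

C2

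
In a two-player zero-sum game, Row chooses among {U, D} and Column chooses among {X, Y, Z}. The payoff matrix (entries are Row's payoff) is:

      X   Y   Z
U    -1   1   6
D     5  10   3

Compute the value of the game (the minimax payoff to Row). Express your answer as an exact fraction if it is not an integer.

Row minima: U → -1, D → 3; maximin = 3.
Column maxima: X → 5, Y → 10, Z → 6; minimax = 5.
3 ≠ 5, so there is no saddle point; optimal play is mixed.
Y is strictly dominated by X (it gives Row strictly more in every row), so Column never plays it.
On the remaining 2×2 (U, D vs X, Z):
Let Row play U with probability p. Expected payoff against X: (-1)p + 5(1−p) = −6p + 5; against Z: 6p + 3(1−p) = 3p + 3.
Setting these equal: −6p + 5 = 3p + 3 ⇒ −9p = -2 ⇒ p = 2/9, and the value is (-6)·(2/9) + 5 = 11/3.
For Column: with q = P(X), equating U's and D's payoffs gives −7q + 6 = 2q + 3 ⇒ q = 1/3.

11/3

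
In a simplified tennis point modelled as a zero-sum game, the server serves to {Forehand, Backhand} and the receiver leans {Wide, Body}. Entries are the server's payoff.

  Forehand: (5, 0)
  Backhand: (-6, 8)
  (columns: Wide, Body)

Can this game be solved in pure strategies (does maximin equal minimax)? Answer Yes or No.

Row minima: Forehand → 0, Backhand → -6; maximin = 0.
Column maxima: Wide → 5, Body → 8; minimax = 5.
0 ≠ 5, so no pure-strategy equilibrium exists.

No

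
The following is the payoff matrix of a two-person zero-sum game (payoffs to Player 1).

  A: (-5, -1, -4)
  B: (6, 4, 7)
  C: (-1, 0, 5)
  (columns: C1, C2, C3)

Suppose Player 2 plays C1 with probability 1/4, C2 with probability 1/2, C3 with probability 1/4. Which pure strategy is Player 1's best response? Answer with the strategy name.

Expected payoff of A: (1/4)·(-5) + (1/2)·(-1) + (1/4)·(-4) = -11/4.
Expected payoff of B: (1/4)·6 + (1/2)·4 + (1/4)·7 = 21/4.
Expected payoff of C: (1/4)·(-1) + (1/2)·0 + (1/4)·5 = 1.
The largest is 21/4, so Player 1's best response is B.

B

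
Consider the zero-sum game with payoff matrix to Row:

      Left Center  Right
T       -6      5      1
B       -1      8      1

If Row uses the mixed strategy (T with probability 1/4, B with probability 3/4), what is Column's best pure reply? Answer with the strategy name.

If Column plays Left, Row's expected payoff is (1/4)·(-6) + (3/4)·(-1) = -9/4.
If Column plays Center, Row's expected payoff is (1/4)·5 + (3/4)·8 = 29/4.
If Column plays Right, Row's expected payoff is (1/4)·1 + (3/4)·1 = 1.
Column minimizes Row's payoff; the smallest is -9/4, so the best response is Left.

Left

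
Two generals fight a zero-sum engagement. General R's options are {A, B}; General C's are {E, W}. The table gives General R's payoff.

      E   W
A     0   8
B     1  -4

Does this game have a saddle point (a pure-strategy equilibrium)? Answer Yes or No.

No

Row minima: A → 0, B → -4; maximin = 0.
Column maxima: E → 1, W → 8; minimax = 1.
0 ≠ 1, so no pure-strategy equilibrium exists.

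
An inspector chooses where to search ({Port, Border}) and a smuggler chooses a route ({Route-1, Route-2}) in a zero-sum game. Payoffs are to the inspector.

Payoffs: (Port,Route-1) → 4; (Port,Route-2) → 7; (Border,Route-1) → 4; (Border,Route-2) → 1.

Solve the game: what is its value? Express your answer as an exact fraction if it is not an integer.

Row minima: Port → 4, Border → 1; maximin = 4.
Column maxima: Route-1 → 4, Route-2 → 7; minimax = 4.
Since maximin = minimax = 4, there is a saddle point and the value is 4.

4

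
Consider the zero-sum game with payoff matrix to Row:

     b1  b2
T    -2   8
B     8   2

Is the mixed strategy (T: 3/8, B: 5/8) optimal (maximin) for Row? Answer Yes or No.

Yes

Against b1 this mix gives (3/8)·(-2) + (5/8)·8 = 17/4.
Against b2 this mix gives (3/8)·8 + (5/8)·2 = 17/4.
All of Column's active replies (b1, b2) yield 17/4, and no column does worse for Row. The mix makes Column indifferent and guarantees 17/4, so it is optimal.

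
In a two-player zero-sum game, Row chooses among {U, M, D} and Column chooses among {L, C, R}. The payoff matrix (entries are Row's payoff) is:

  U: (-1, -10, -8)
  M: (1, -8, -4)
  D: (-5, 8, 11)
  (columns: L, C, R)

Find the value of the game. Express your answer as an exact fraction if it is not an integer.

-16/11

Row minima: U → -10, M → -8, D → -5; maximin = -5.
Column maxima: L → 1, C → 8, R → 11; minimax = 1.
-5 ≠ 1, so there is no saddle point; optimal play is mixed.
U is strictly dominated by M, so Row never plays it.
R is strictly dominated by C (it gives Row strictly more in every row), so Column never plays it.
On the remaining 2×2 (M, D vs L, C):
Let Row play M with probability p. Expected payoff against L: 1p + (-5)(1−p) = 6p − 5; against C: (-8)p + 8(1−p) = −16p + 8.
Setting these equal: 6p − 5 = −16p + 8 ⇒ 22p = 13 ⇒ p = 13/22, and the value is (6)·(13/22) − 5 = -16/11.
For Column: with q = P(L), equating M's and D's payoffs gives 9q − 8 = −13q + 8 ⇒ q = 8/11.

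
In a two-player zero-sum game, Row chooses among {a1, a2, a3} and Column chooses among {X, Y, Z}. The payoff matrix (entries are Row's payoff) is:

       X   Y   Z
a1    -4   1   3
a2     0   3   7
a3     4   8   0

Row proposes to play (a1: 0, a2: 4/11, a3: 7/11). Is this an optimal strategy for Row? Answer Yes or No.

Against X this mix gives (4/11)·0 + (7/11)·4 = 28/11.
Against Y this mix gives (4/11)·3 + (7/11)·8 = 68/11.
Against Z this mix gives (4/11)·7 + (7/11)·0 = 28/11.
All of Column's active replies (X, Z) yield 28/11, and no column does worse for Row. The mix makes Column indifferent and guarantees 28/11, so it is optimal.

Yes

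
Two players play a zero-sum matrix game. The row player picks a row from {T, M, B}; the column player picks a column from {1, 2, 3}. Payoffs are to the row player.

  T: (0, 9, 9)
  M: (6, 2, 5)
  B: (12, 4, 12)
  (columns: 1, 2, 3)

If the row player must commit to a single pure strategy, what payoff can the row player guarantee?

4

Row minima: T → 0, M → 2, B → 4.
The best of these is 4.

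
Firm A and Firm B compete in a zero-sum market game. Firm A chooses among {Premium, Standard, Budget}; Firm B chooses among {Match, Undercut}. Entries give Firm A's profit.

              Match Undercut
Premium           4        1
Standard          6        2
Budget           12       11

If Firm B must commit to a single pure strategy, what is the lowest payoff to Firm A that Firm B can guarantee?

Column maxima: Match → 12, Undercut → 11.
The smallest of these is 11.

11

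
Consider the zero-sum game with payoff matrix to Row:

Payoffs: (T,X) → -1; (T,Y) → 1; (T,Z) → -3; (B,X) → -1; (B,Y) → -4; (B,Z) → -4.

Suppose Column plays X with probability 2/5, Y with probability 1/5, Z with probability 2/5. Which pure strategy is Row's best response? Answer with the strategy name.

T

Expected payoff of T: (2/5)·(-1) + (1/5)·1 + (2/5)·(-3) = -7/5.
Expected payoff of B: (2/5)·(-1) + (1/5)·(-4) + (2/5)·(-4) = -14/5.
The largest is -7/5, so Row's best response is T.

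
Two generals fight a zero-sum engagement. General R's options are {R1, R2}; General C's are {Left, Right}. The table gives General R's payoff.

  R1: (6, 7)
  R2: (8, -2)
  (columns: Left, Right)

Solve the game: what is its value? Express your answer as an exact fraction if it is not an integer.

68/11

Row minima: R1 → 6, R2 → -2; maximin = 6.
Column maxima: Left → 8, Right → 7; minimax = 7.
6 ≠ 7, so there is no saddle point; optimal play is mixed.
Let General R play R1 with probability p. Expected payoff against Left: 6p + 8(1−p) = −2p + 8; against Right: 7p + (-2)(1−p) = 9p − 2.
Setting these equal: −2p + 8 = 9p − 2 ⇒ −11p = -10 ⇒ p = 10/11, and the value is (-2)·(10/11) + 8 = 68/11.
For General C: with q = P(Left), equating R1's and R2's payoffs gives −q + 7 = 10q − 2 ⇒ q = 9/11.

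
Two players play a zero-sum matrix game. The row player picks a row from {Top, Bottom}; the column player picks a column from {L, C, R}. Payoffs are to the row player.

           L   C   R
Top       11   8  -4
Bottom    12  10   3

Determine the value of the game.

Row minima: Top → -4, Bottom → 3; maximin = 3.
Column maxima: L → 12, C → 10, R → 3; minimax = 3.
Since maximin = minimax = 3, there is a saddle point and the value is 3.

3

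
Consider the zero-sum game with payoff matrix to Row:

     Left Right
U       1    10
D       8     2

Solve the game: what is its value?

26/5

Row minima: U → 1, D → 2; maximin = 2.
Column maxima: Left → 8, Right → 10; minimax = 8.
2 ≠ 8, so there is no saddle point; optimal play is mixed.
Let Row play U with probability p. Expected payoff against Left: 1p + 8(1−p) = −7p + 8; against Right: 10p + 2(1−p) = 8p + 2.
Setting these equal: −7p + 8 = 8p + 2 ⇒ −15p = -6 ⇒ p = 2/5, and the value is (-7)·(2/5) + 8 = 26/5.
For Column: with q = P(Left), equating U's and D's payoffs gives −9q + 10 = 6q + 2 ⇒ q = 8/15.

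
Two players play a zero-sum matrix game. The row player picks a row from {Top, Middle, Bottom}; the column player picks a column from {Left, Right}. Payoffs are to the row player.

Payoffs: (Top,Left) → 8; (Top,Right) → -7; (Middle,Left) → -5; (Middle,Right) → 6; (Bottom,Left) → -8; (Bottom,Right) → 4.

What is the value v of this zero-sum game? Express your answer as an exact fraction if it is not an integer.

1/2

Row minima: Top → -7, Middle → -5, Bottom → -8; maximin = -5.
Column maxima: Left → 8, Right → 6; minimax = 6.
-5 ≠ 6, so there is no saddle point; optimal play is mixed.
Bottom is strictly dominated by Middle, so the row player never plays it.
On the remaining 2×2 (Top, Middle vs Left, Right):
Let the row player play Top with probability p. Expected payoff against Left: 8p + (-5)(1−p) = 13p − 5; against Right: (-7)p + 6(1−p) = −13p + 6.
Setting these equal: 13p − 5 = −13p + 6 ⇒ 26p = 11 ⇒ p = 11/26, and the value is (13)·(11/26) − 5 = 1/2.
For the column player: with q = P(Left), equating Top's and Middle's payoffs gives 15q − 7 = −11q + 6 ⇒ q = 1/2.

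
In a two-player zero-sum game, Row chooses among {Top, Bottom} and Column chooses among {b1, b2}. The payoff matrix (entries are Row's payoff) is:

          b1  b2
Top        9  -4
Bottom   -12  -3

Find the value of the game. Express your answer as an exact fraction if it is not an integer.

Row minima: Top → -4, Bottom → -12; maximin = -4.
Column maxima: b1 → 9, b2 → -3; minimax = -3.
-4 ≠ -3, so there is no saddle point; optimal play is mixed.
Let Row play Top with probability p. Expected payoff against b1: 9p + (-12)(1−p) = 21p − 12; against b2: (-4)p + (-3)(1−p) = −p − 3.
Setting these equal: 21p − 12 = −p − 3 ⇒ 22p = 9 ⇒ p = 9/22, and the value is (21)·(9/22) − 12 = -75/22.
For Column: with q = P(b1), equating Top's and Bottom's payoffs gives 13q − 4 = −9q − 3 ⇒ q = 1/22.

-75/22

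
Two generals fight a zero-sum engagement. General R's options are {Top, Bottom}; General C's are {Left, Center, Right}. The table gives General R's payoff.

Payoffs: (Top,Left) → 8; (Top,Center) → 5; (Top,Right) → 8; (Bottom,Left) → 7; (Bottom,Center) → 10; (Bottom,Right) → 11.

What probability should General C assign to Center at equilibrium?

1/6

Row minima: Top → 5, Bottom → 7; maximin = 7.
Column maxima: Left → 8, Center → 10, Right → 11; minimax = 8.
7 ≠ 8, so there is no saddle point; optimal play is mixed.
Right is strictly dominated by Center (it gives General R strictly more in every row), so General C never plays it.
On the remaining 2×2 (Top, Bottom vs Left, Center):
Let General R play Top with probability p. Expected payoff against Left: 8p + 7(1−p) = p + 7; against Center: 5p + 10(1−p) = −5p + 10.
Setting these equal: p + 7 = −5p + 10 ⇒ 6p = 3 ⇒ p = 1/2, and the value is (1)·(1/2) + 7 = 15/2.
For General C: with q = P(Left), equating Top's and Bottom's payoffs gives 3q + 5 = −3q + 10 ⇒ q = 5/6.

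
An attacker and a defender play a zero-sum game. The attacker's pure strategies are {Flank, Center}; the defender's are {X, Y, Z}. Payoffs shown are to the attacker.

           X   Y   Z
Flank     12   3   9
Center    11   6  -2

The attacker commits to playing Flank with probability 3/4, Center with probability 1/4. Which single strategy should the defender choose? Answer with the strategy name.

If the defender plays X, the attacker's expected payoff is (3/4)·12 + (1/4)·11 = 47/4.
If the defender plays Y, the attacker's expected payoff is (3/4)·3 + (1/4)·6 = 15/4.
If the defender plays Z, the attacker's expected payoff is (3/4)·9 + (1/4)·(-2) = 25/4.
The defender minimizes the attacker's payoff; the smallest is 15/4, so the best response is Y.

Y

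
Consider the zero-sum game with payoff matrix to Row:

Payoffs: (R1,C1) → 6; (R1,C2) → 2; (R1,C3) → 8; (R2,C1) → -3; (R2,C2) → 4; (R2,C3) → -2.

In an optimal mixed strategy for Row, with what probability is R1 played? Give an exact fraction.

Row minima: R1 → 2, R2 → -3; maximin = 2.
Column maxima: C1 → 6, C2 → 4, C3 → 8; minimax = 4.
2 ≠ 4, so there is no saddle point; optimal play is mixed.
C3 is strictly dominated by C1 (it gives Row strictly more in every row), so Column never plays it.
On the remaining 2×2 (R1, R2 vs C1, C2):
Let Row play R1 with probability p. Expected payoff against C1: 6p + (-3)(1−p) = 9p − 3; against C2: 2p + 4(1−p) = −2p + 4.
Setting these equal: 9p − 3 = −2p + 4 ⇒ 11p = 7 ⇒ p = 7/11, and the value is (9)·(7/11) − 3 = 30/11.
For Column: with q = P(C1), equating R1's and R2's payoffs gives 4q + 2 = −7q + 4 ⇒ q = 2/11.

7/11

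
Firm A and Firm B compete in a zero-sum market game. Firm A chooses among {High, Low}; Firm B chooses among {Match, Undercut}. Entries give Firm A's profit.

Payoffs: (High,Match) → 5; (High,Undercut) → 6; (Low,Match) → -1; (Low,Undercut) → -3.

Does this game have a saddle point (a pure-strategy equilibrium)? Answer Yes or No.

Yes

Row minima: High → 5, Low → -3; maximin = 5.
Column maxima: Match → 5, Undercut → 6; minimax = 5.
maximin = minimax = 5, so a saddle point exists.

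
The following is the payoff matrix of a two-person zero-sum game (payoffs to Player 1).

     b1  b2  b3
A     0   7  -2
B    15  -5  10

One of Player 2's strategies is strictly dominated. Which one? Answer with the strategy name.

b1

b3 holds Player 1's payoff strictly below b1 in every row: -2 < 0, 10 < 15.
So b1 is strictly dominated for Player 2.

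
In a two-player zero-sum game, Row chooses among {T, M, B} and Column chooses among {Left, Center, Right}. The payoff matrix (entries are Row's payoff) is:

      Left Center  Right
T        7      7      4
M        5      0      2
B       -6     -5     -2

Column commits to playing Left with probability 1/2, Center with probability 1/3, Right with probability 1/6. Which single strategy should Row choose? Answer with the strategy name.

T

Expected payoff of T: (1/2)·7 + (1/3)·7 + (1/6)·4 = 13/2.
Expected payoff of M: (1/2)·5 + (1/3)·0 + (1/6)·2 = 17/6.
Expected payoff of B: (1/2)·(-6) + (1/3)·(-5) + (1/6)·(-2) = -5.
The largest is 13/2, so Row's best response is T.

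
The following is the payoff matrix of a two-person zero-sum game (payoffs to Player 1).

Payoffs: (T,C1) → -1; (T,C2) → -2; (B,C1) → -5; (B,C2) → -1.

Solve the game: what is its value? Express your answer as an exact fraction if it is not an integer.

Row minima: T → -2, B → -5; maximin = -2.
Column maxima: C1 → -1, C2 → -1; minimax = -1.
-2 ≠ -1, so there is no saddle point; optimal play is mixed.
Let Player 1 play T with probability p. Expected payoff against C1: (-1)p + (-5)(1−p) = 4p − 5; against C2: (-2)p + (-1)(1−p) = −p − 1.
Setting these equal: 4p − 5 = −p − 1 ⇒ 5p = 4 ⇒ p = 4/5, and the value is (4)·(4/5) − 5 = -9/5.
For Player 2: with q = P(C1), equating T's and B's payoffs gives q − 2 = −4q − 1 ⇒ q = 1/5.

-9/5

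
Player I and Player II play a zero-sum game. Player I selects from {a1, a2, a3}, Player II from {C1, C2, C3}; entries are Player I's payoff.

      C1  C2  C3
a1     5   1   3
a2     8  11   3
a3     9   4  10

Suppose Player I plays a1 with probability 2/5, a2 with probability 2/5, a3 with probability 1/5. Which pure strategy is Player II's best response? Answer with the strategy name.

If Player II plays C1, Player I's expected payoff is (2/5)·5 + (2/5)·8 + (1/5)·9 = 7.
If Player II plays C2, Player I's expected payoff is (2/5)·1 + (2/5)·11 + (1/5)·4 = 28/5.
If Player II plays C3, Player I's expected payoff is (2/5)·3 + (2/5)·3 + (1/5)·10 = 22/5.
Player II minimizes Player I's payoff; the smallest is 22/5, so the best response is C3.

C3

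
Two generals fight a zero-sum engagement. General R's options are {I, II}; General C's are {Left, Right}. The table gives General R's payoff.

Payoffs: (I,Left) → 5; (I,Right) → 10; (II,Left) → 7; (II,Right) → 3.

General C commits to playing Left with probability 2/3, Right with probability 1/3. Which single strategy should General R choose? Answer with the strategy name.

Expected payoff of I: (2/3)·5 + (1/3)·10 = 20/3.
Expected payoff of II: (2/3)·7 + (1/3)·3 = 17/3.
The largest is 20/3, so General R's best response is I.

I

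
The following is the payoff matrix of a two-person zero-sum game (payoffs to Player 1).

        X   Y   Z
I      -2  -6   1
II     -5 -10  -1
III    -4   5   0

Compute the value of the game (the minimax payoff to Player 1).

-34/13

Row minima: I → -6, II → -10, III → -4; maximin = -4.
Column maxima: X → -2, Y → 5, Z → 1; minimax = -2.
-4 ≠ -2, so there is no saddle point; optimal play is mixed.
II is strictly dominated by I, so Player 1 never plays it.
Z is strictly dominated by X (it gives Player 1 strictly more in every row), so Player 2 never plays it.
On the remaining 2×2 (I, III vs X, Y):
Let Player 1 play I with probability p. Expected payoff against X: (-2)p + (-4)(1−p) = 2p − 4; against Y: (-6)p + 5(1−p) = −11p + 5.
Setting these equal: 2p − 4 = −11p + 5 ⇒ 13p = 9 ⇒ p = 9/13, and the value is (2)·(9/13) − 4 = -34/13.
For Player 2: with q = P(X), equating I's and III's payoffs gives 4q − 6 = −9q + 5 ⇒ q = 11/13.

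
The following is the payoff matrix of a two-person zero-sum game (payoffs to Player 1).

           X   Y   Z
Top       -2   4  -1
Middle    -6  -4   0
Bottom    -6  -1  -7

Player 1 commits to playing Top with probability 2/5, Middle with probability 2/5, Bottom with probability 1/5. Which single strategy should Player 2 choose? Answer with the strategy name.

X

If Player 2 plays X, Player 1's expected payoff is (2/5)·(-2) + (2/5)·(-6) + (1/5)·(-6) = -22/5.
If Player 2 plays Y, Player 1's expected payoff is (2/5)·4 + (2/5)·(-4) + (1/5)·(-1) = -1/5.
If Player 2 plays Z, Player 1's expected payoff is (2/5)·(-1) + (2/5)·0 + (1/5)·(-7) = -9/5.
Player 2 minimizes Player 1's payoff; the smallest is -22/5, so the best response is X.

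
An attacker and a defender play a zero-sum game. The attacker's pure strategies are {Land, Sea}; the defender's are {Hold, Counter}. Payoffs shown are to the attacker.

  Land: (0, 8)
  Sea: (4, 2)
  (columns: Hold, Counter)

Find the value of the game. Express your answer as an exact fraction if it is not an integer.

16/5

Row minima: Land → 0, Sea → 2; maximin = 2.
Column maxima: Hold → 4, Counter → 8; minimax = 4.
2 ≠ 4, so there is no saddle point; optimal play is mixed.
Let the attacker play Land with probability p. Expected payoff against Hold: 0p + 4(1−p) = −4p + 4; against Counter: 8p + 2(1−p) = 6p + 2.
Setting these equal: −4p + 4 = 6p + 2 ⇒ −10p = -2 ⇒ p = 1/5, and the value is (-4)·(1/5) + 4 = 16/5.
For the defender: with q = P(Hold), equating Land's and Sea's payoffs gives −8q + 8 = 2q + 2 ⇒ q = 3/5.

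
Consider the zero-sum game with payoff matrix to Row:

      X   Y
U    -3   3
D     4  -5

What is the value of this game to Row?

Row minima: U → -3, D → -5; maximin = -3.
Column maxima: X → 4, Y → 3; minimax = 3.
-3 ≠ 3, so there is no saddle point; optimal play is mixed.
Let Row play U with probability p. Expected payoff against X: (-3)p + 4(1−p) = −7p + 4; against Y: 3p + (-5)(1−p) = 8p − 5.
Setting these equal: −7p + 4 = 8p − 5 ⇒ −15p = -9 ⇒ p = 3/5, and the value is (-7)·(3/5) + 4 = -1/5.
For Column: with q = P(X), equating U's and D's payoffs gives −6q + 3 = 9q − 5 ⇒ q = 8/15.

-1/5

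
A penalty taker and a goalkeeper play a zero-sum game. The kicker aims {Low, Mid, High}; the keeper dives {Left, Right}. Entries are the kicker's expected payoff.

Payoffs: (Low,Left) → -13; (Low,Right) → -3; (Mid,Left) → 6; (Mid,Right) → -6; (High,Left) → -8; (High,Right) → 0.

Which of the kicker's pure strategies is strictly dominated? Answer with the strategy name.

Low

High gives a strictly higher payoff than Low against every column: -8 > -13, 0 > -3.
So Low is strictly dominated and the kicker never plays it.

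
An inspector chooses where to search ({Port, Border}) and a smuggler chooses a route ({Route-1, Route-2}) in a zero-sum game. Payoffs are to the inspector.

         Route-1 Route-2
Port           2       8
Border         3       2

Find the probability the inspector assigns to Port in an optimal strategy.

Row minima: Port → 2, Border → 2; maximin = 2.
Column maxima: Route-1 → 3, Route-2 → 8; minimax = 3.
2 ≠ 3, so there is no saddle point; optimal play is mixed.
Let the inspector play Port with probability p. Expected payoff against Route-1: 2p + 3(1−p) = −p + 3; against Route-2: 8p + 2(1−p) = 6p + 2.
Setting these equal: −p + 3 = 6p + 2 ⇒ −7p = -1 ⇒ p = 1/7, and the value is (-1)·(1/7) + 3 = 20/7.
For the smuggler: with q = P(Route-1), equating Port's and Border's payoffs gives −6q + 8 = q + 2 ⇒ q = 6/7.

1/7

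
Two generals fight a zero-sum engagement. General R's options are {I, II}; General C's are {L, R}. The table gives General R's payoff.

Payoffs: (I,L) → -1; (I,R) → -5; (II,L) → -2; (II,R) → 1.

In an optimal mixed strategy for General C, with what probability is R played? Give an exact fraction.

1/7

Row minima: I → -5, II → -2; maximin = -2.
Column maxima: L → -1, R → 1; minimax = -1.
-2 ≠ -1, so there is no saddle point; optimal play is mixed.
Let General R play I with probability p. Expected payoff against L: (-1)p + (-2)(1−p) = p − 2; against R: (-5)p + 1(1−p) = −6p + 1.
Setting these equal: p − 2 = −6p + 1 ⇒ 7p = 3 ⇒ p = 3/7, and the value is (1)·(3/7) − 2 = -11/7.
For General C: with q = P(L), equating I's and II's payoffs gives 4q − 5 = −3q + 1 ⇒ q = 6/7.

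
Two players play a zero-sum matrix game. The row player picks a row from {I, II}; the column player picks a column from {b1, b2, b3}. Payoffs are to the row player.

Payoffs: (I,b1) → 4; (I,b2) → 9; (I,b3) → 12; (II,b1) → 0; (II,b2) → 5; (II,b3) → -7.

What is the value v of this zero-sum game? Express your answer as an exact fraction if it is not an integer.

4

Row minima: I → 4, II → -7; maximin = 4.
Column maxima: b1 → 4, b2 → 9, b3 → 12; minimax = 4.
Since maximin = minimax = 4, there is a saddle point and the value is 4.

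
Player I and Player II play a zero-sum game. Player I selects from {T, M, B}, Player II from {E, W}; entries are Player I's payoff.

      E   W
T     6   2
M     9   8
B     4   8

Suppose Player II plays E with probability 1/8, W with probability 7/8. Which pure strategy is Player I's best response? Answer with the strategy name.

Expected payoff of T: (1/8)·6 + (7/8)·2 = 5/2.
Expected payoff of M: (1/8)·9 + (7/8)·8 = 65/8.
Expected payoff of B: (1/8)·4 + (7/8)·8 = 15/2.
The largest is 65/8, so Player I's best response is M.

M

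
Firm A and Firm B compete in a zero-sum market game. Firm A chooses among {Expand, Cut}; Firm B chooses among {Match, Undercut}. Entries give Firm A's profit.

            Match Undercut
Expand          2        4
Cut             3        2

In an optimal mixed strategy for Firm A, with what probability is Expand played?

1/3

Row minima: Expand → 2, Cut → 2; maximin = 2.
Column maxima: Match → 3, Undercut → 4; minimax = 3.
2 ≠ 3, so there is no saddle point; optimal play is mixed.
Let Firm A play Expand with probability p. Expected payoff against Match: 2p + 3(1−p) = −p + 3; against Undercut: 4p + 2(1−p) = 2p + 2.
Setting these equal: −p + 3 = 2p + 2 ⇒ −3p = -1 ⇒ p = 1/3, and the value is (-1)·(1/3) + 3 = 8/3.
For Firm B: with q = P(Match), equating Expand's and Cut's payoffs gives −2q + 4 = q + 2 ⇒ q = 2/3.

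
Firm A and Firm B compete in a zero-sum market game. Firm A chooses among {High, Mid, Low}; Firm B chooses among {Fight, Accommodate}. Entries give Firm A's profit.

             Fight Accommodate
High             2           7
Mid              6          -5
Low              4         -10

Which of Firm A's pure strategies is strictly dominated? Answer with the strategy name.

Mid gives a strictly higher payoff than Low against every column: 6 > 4, -5 > -10.
So Low is strictly dominated and Firm A never plays it.

Low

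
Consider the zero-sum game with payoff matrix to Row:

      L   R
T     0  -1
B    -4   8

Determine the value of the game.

Row minima: T → -1, B → -4; maximin = -1.
Column maxima: L → 0, R → 8; minimax = 0.
-1 ≠ 0, so there is no saddle point; optimal play is mixed.
Let Row play T with probability p. Expected payoff against L: 0p + (-4)(1−p) = 4p − 4; against R: (-1)p + 8(1−p) = −9p + 8.
Setting these equal: 4p − 4 = −9p + 8 ⇒ 13p = 12 ⇒ p = 12/13, and the value is (4)·(12/13) − 4 = -4/13.
For Column: with q = P(L), equating T's and B's payoffs gives q − 1 = −12q + 8 ⇒ q = 9/13.

-4/13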